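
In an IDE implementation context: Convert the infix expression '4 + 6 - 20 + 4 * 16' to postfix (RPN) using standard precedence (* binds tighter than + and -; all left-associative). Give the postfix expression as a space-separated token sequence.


Applying the shunting-yard algorithm:
  Operand 4 -> output
  Push '+' onto operator stack -> op-stack: [+]
  Operand 6 -> output
  See '-' (prec 1); top '+' (prec 1) >= it -> pop '+' to output
  Push '-' onto operator stack -> op-stack: [-]
  Operand 20 -> output
  See '+' (prec 1); top '-' (prec 1) >= it -> pop '-' to output
  Push '+' onto operator stack -> op-stack: [+]
  Operand 4 -> output
  Push '*' onto operator stack -> op-stack: [+, *]
  Operand 16 -> output
  End of input: pop '*' to output
  End of input: pop '+' to output
Postfix result: 4 6 + 20 - 4 16 * +

4 6 + 20 - 4 16 * +


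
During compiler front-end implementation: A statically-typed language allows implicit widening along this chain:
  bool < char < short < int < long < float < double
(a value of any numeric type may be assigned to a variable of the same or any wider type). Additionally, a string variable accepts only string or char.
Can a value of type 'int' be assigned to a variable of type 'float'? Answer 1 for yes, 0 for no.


Target variable type: float
Source value type: int
Numeric ranks: int=3, float=5
Widening allowed iff rank(source) <= rank(target): 3 <= 5? Yes
Result: 1

1


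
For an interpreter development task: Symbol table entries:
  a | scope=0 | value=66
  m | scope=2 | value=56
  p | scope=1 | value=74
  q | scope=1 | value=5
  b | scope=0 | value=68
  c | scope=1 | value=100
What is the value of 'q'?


Searching symbol table for 'q':
  a | scope=0 | value=66
  m | scope=2 | value=56
  p | scope=1 | value=74
  q | scope=1 | value=5 <- MATCH
  b | scope=0 | value=68
  c | scope=1 | value=100
Found 'q' at scope 1 with value 5

5


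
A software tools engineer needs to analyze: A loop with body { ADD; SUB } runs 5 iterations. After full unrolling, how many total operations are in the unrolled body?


Loop body operations: ADD, SUB (2 ops per iteration)
Unrolling 5 iterations:
  Iteration 1: ADD, SUB (2 ops)
  Iteration 2: ADD, SUB (2 ops)
  Iteration 3: ADD, SUB (2 ops)
  Iteration 4: ADD, SUB (2 ops)
  Iteration 5: ADD, SUB (2 ops)
Total: 5 iterations * 2 ops/iter = 10 operations

10


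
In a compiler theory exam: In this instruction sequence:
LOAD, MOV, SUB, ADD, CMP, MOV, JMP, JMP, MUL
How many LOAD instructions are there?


Scanning instruction sequence for LOAD:
  Position 1: LOAD <- MATCH
  Position 2: MOV
  Position 3: SUB
  Position 4: ADD
  Position 5: CMP
  Position 6: MOV
  Position 7: JMP
  Position 8: JMP
  Position 9: MUL
Matches at positions: [1]
Total LOAD count: 1

1


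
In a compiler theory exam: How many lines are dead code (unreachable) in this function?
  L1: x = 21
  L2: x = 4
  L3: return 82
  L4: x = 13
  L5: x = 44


Analyzing control flow:
  L1: reachable (before return)
  L2: reachable (before return)
  L3: reachable (return statement)
  L4: DEAD (after return at L3)
  L5: DEAD (after return at L3)
Return at L3, total lines = 5
Dead lines: L4 through L5
Count: 2

2


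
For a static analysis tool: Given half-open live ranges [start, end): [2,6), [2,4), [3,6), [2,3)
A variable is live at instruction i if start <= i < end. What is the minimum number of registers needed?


Live ranges:
  Var0: [2, 6)
  Var1: [2, 4)
  Var2: [3, 6)
  Var3: [2, 3)
Sweep-line events (position, delta, active):
  pos=2 start -> active=1
  pos=2 start -> active=2
  pos=2 start -> active=3
  pos=3 end -> active=2
  pos=3 start -> active=3
  pos=4 end -> active=2
  pos=6 end -> active=1
  pos=6 end -> active=0
Maximum simultaneous active: 3
Minimum registers needed: 3

3


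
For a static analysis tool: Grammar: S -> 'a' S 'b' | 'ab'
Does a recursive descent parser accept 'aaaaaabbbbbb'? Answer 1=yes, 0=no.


Grammar accepts strings of the form a^n b^n (n >= 1)
Word: 'aaaaaabbbbbb'
Counting: 6 a's and 6 b's
Check: 6 == 6? Yes
Derivation (S -> aSb applied 5 time(s), then S -> ab): S => aSb => aaSbb => aaaSbbb => aaaaSbbbb => aaaaaSbbbbb => aaaaaabbbbbb
Accepted

1


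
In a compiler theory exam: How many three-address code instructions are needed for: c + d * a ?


Expression: c + d * a
Generating three-address code (respecting * over +/- precedence):
  Instruction 1: t1 = d * a
  Instruction 2: t2 = c + t1
Total instructions: 2

2


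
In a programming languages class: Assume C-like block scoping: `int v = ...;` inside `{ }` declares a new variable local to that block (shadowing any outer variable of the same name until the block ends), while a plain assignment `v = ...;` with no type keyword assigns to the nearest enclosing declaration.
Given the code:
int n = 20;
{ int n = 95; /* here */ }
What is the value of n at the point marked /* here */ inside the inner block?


Analyzing scoping rules:
Outer scope: declares n = 20
Inner block: 'int n = 95;' declares a NEW n that shadows the outer one
Inside the block the inner declaration is in scope -> 95
Result: 95

95


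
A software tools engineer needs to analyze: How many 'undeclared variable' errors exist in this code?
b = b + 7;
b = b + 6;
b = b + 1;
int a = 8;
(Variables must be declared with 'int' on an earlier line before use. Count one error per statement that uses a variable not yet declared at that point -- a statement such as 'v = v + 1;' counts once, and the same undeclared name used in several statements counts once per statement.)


Scanning code line by line:
  Line 1: use 'b' -> ERROR (undeclared)
  Line 2: use 'b' -> ERROR (undeclared)
  Line 3: use 'b' -> ERROR (undeclared)
  Line 4: declare 'a' -> declared = ['a']
Total undeclared variable errors: 3

3


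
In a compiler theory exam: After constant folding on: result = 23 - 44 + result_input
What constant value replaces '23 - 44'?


Identifying constant sub-expression:
  Original: result = 23 - 44 + result_input
  23 and 44 are both compile-time constants
  Evaluating: 23 - 44 = -21
  After folding: result = -21 + result_input

-21


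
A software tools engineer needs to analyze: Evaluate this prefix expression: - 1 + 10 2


Parsing prefix expression: - 1 + 10 2
Step 1: Innermost operation '+ 10 2'
  10 + 2 = 12
Step 2: Outer operation '- 1 [12]'
  1 - 12 = -11

-11


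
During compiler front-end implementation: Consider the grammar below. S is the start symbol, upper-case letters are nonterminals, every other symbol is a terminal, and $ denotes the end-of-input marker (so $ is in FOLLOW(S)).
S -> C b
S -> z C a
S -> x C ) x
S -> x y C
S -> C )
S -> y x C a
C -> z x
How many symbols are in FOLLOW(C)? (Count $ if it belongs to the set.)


S is the start symbol and does not occur in any rule body, so FOLLOW(S) = {$}.
Examining every occurrence of C in a rule body:
  S -> C b : C is followed by terminal 'b' -> add 'b'
  S -> z C a : C is followed by terminal 'a' -> add 'a'
  S -> x C ) x : C is followed by terminal ')' -> add ')'
  S -> x y C : C is at the right end -> add FOLLOW(S) = {$}
  S -> C ) : C is followed by terminal ')' -> add ')' (already in the set)
  S -> y x C a : C is followed by terminal 'a' -> add 'a' (already in the set)
  C -> z x : C does not occur in the body -> contributes nothing
FOLLOW(C) = {), a, b, $}
Count: 4

4


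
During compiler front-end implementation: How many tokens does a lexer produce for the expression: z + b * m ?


Scanning 'z + b * m'
Token 1: 'z' -> identifier
Token 2: '+' -> operator
Token 3: 'b' -> identifier
Token 4: '*' -> operator
Token 5: 'm' -> identifier
Total tokens: 5

5


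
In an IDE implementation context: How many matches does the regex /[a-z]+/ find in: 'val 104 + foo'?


Pattern: /[a-z]+/ (identifiers)
Input: 'val 104 + foo'
Scanning for matches:
  Match 1: 'val'
  Match 2: 'foo'
Total matches: 2

2


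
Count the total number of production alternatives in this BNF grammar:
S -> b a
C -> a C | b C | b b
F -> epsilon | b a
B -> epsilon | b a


Counting alternatives per rule:
  S: 1 alternative(s)
  C: 3 alternative(s)
  F: 2 alternative(s)
  B: 2 alternative(s)
Sum: 1 + 3 + 2 + 2 = 8

8


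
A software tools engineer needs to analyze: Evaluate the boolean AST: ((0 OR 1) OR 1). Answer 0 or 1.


Step 1: Evaluate inner node
  0 OR 1 = 1
Step 2: Evaluate root node
  1 OR 1 = 1

1


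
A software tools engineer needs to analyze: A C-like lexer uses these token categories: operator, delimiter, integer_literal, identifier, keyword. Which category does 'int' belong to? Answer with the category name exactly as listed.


Token: 'int'
Checking categories:
  identifier: no
  integer_literal: no
  operator: no
  keyword: YES
  delimiter: no
Category: keyword

keyword


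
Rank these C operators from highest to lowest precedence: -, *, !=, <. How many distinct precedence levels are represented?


Looking up precedence for each operator:
  - -> precedence 5
  * -> precedence 6
  != -> precedence 3
  < -> precedence 4
Sorted highest to lowest: *, -, <, !=
Distinct precedence values: [6, 5, 4, 3]
Number of distinct levels: 4

4


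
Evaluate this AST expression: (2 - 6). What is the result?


Expression: (2 - 6)
Evaluating step by step:
  2 - 6 = -4
Result: -4

-4


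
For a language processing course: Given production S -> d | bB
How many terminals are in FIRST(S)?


Production: S -> d | bB
Examining each alternative for leading terminals:
  S -> d : first terminal = 'd'
  S -> bB : first terminal = 'b'
FIRST(S) = {b, d}
Count: 2

2


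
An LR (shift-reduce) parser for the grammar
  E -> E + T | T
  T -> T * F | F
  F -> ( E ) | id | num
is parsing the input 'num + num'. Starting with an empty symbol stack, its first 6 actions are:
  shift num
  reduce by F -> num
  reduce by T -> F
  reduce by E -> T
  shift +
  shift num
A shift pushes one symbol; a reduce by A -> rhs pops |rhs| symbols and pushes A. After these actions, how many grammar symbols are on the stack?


Tracking the symbol stack through each action:
  Action 1: shift 'num' : push -> stack = [num] (size 1)
  Action 2: reduce by F -> num : pop 1, push F -> stack = [F] (size 1)
  Action 3: reduce by T -> F : pop 1, push T -> stack = [T] (size 1)
  Action 4: reduce by E -> T : pop 1, push E -> stack = [E] (size 1)
  Action 5: shift '+' : push -> stack = [E, +] (size 2)
  Action 6: shift 'num' : push -> stack = [E, +, num] (size 3)
Final stack size: 3

3


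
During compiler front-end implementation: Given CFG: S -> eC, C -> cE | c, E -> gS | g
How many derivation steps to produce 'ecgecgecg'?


Grammar: S -> eC, C -> cE | c, E -> gS | g
Deriving 'ecgecgecg':
Step 1: S -> eC => eC
Step 2: C -> cE => ecE
Step 3: E -> gS => ecgS
Step 4: S -> eC => ecgeC
Step 5: C -> cE => ecgecE
Step 6: E -> gS => ecgecgS
Step 7: S -> eC => ecgecgeC
Step 8: C -> cE => ecgecgecE
Step 9: E -> g => ecgecgecg
Total derivation steps: 9

9


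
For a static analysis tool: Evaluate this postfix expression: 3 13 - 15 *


Processing tokens left to right:
Push 3, Push 13
Pop 3 and 13, compute 3 - 13 = -10, push -10
Push 15
Pop -10 and 15, compute -10 * 15 = -150, push -150
Stack result: -150

-150


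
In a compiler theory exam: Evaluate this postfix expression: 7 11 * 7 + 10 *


Processing tokens left to right:
Push 7, Push 11
Pop 7 and 11, compute 7 * 11 = 77, push 77
Push 7
Pop 77 and 7, compute 77 + 7 = 84, push 84
Push 10
Pop 84 and 10, compute 84 * 10 = 840, push 840
Stack result: 840

840


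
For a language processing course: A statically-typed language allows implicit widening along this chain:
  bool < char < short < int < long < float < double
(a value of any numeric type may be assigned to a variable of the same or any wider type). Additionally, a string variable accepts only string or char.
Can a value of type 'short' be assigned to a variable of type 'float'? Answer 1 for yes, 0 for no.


Target variable type: float
Source value type: short
Numeric ranks: short=2, float=5
Widening allowed iff rank(source) <= rank(target): 2 <= 5? Yes
Result: 1

1


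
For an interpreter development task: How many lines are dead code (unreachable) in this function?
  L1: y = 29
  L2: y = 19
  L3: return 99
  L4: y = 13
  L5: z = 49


Analyzing control flow:
  L1: reachable (before return)
  L2: reachable (before return)
  L3: reachable (return statement)
  L4: DEAD (after return at L3)
  L5: DEAD (after return at L3)
Return at L3, total lines = 5
Dead lines: L4 through L5
Count: 2

2


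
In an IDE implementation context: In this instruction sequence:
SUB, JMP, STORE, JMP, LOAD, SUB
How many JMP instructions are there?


Scanning instruction sequence for JMP:
  Position 1: SUB
  Position 2: JMP <- MATCH
  Position 3: STORE
  Position 4: JMP <- MATCH
  Position 5: LOAD
  Position 6: SUB
Matches at positions: [2, 4]
Total JMP count: 2

2


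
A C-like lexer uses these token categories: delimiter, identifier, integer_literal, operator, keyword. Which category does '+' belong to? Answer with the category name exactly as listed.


Token: '+'
Checking categories:
  identifier: no
  integer_literal: no
  operator: YES
  keyword: no
  delimiter: no
Category: operator

operator


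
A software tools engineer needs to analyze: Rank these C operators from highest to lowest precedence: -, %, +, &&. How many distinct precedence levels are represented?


Looking up precedence for each operator:
  - -> precedence 5
  % -> precedence 6
  + -> precedence 5
  && -> precedence 2
Sorted highest to lowest: %, -, +, &&
Distinct precedence values: [6, 5, 2]
Number of distinct levels: 3

3


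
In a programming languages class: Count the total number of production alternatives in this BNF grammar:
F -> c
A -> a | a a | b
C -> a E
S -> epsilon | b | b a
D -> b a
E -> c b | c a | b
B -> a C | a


Counting alternatives per rule:
  F: 1 alternative(s)
  A: 3 alternative(s)
  C: 1 alternative(s)
  S: 3 alternative(s)
  D: 1 alternative(s)
  E: 3 alternative(s)
  B: 2 alternative(s)
Sum: 1 + 3 + 1 + 3 + 1 + 3 + 2 = 14

14


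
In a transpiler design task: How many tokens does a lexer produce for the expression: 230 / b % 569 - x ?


Scanning '230 / b % 569 - x'
Token 1: '230' -> integer_literal
Token 2: '/' -> operator
Token 3: 'b' -> identifier
Token 4: '%' -> operator
Token 5: '569' -> integer_literal
Token 6: '-' -> operator
Token 7: 'x' -> identifier
Total tokens: 7

7


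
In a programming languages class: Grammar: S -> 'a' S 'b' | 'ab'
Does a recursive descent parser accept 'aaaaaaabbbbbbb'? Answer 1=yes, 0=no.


Grammar accepts strings of the form a^n b^n (n >= 1)
Word: 'aaaaaaabbbbbbb'
Counting: 7 a's and 7 b's
Check: 7 == 7? Yes
Derivation (S -> aSb applied 6 time(s), then S -> ab): S => aSb => aaSbb => aaaSbbb => aaaaSbbbb => aaaaaSbbbbb => aaaaaaSbbbbbb => aaaaaaabbbbbbb
Accepted

1


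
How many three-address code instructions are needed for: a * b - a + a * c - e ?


Expression: a * b - a + a * c - e
Generating three-address code (respecting * over +/- precedence):
  Instruction 1: t1 = a * b
  Instruction 2: t2 = a * c
  Instruction 3: t3 = t1 - a
  Instruction 4: t4 = t3 + t2
  Instruction 5: t5 = t4 - e
Total instructions: 5

5


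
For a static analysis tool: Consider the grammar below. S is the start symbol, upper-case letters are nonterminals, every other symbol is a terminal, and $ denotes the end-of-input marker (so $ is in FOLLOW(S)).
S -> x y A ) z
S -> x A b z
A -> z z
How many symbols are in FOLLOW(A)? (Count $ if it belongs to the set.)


S is the start symbol and does not occur in any rule body, so FOLLOW(S) = {$}.
Examining every occurrence of A in a rule body:
  S -> x y A ) z : A is followed by terminal ')' -> add ')'
  S -> x A b z : A is followed by terminal 'b' -> add 'b'
  A -> z z : A does not occur in the body -> contributes nothing
FOLLOW(A) = {), b}
Count: 2

2


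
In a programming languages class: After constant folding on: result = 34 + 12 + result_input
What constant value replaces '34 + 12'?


Identifying constant sub-expression:
  Original: result = 34 + 12 + result_input
  34 and 12 are both compile-time constants
  Evaluating: 34 + 12 = 46
  After folding: result = 46 + result_input

46


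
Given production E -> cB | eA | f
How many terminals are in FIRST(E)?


Production: E -> cB | eA | f
Examining each alternative for leading terminals:
  E -> cB : first terminal = 'c'
  E -> eA : first terminal = 'e'
  E -> f : first terminal = 'f'
FIRST(E) = {c, e, f}
Count: 3

3


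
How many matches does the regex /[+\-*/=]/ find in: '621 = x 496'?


Pattern: /[+\-*/=]/ (operators)
Input: '621 = x 496'
Scanning for matches:
  Match 1: '='
Total matches: 1

1


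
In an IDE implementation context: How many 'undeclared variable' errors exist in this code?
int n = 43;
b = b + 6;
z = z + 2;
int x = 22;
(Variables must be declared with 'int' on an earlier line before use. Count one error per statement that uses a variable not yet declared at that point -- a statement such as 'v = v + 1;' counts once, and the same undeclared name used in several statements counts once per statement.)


Scanning code line by line:
  Line 1: declare 'n' -> declared = ['n']
  Line 2: use 'b' -> ERROR (undeclared)
  Line 3: use 'z' -> ERROR (undeclared)
  Line 4: declare 'x' -> declared = ['n', 'x']
Total undeclared variable errors: 2

2


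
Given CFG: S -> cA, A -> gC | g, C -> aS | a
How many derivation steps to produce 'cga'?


Grammar: S -> cA, A -> gC | g, C -> aS | a
Deriving 'cga':
Step 1: S -> cA => cA
Step 2: A -> gC => cgC
Step 3: C -> a => cga
Total derivation steps: 3

3


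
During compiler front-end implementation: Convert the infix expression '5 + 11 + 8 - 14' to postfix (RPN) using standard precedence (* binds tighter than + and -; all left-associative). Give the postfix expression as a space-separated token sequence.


Applying the shunting-yard algorithm:
  Operand 5 -> output
  Push '+' onto operator stack -> op-stack: [+]
  Operand 11 -> output
  See '+' (prec 1); top '+' (prec 1) >= it -> pop '+' to output
  Push '+' onto operator stack -> op-stack: [+]
  Operand 8 -> output
  See '-' (prec 1); top '+' (prec 1) >= it -> pop '+' to output
  Push '-' onto operator stack -> op-stack: [-]
  Operand 14 -> output
  End of input: pop '-' to output
Postfix result: 5 11 + 8 + 14 -

5 11 + 8 + 14 -


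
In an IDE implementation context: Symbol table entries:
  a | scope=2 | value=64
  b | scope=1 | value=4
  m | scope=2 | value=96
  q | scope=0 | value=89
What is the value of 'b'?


Searching symbol table for 'b':
  a | scope=2 | value=64
  b | scope=1 | value=4 <- MATCH
  m | scope=2 | value=96
  q | scope=0 | value=89
Found 'b' at scope 1 with value 4

4


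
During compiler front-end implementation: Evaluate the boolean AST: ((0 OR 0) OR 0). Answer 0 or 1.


Step 1: Evaluate inner node
  0 OR 0 = 0
Step 2: Evaluate root node
  0 OR 0 = 0

0


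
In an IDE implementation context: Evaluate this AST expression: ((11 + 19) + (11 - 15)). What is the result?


Expression: ((11 + 19) + (11 - 15))
Evaluating step by step:
  11 + 19 = 30
  11 - 15 = -4
  30 + -4 = 26
Result: 26

26


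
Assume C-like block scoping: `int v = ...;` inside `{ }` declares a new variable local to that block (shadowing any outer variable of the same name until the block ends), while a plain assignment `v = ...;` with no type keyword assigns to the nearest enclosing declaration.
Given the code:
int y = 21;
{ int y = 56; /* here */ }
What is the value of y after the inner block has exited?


Analyzing scoping rules:
Outer scope: declares y = 21
Inner block: 'int y = 56;' declares a NEW y that shadows the outer one
When the block exits the inner y goes out of scope; the outer y was never modified -> 21
Result: 21

21


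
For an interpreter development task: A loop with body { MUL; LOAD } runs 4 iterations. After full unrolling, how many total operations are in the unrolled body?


Loop body operations: MUL, LOAD (2 ops per iteration)
Unrolling 4 iterations:
  Iteration 1: MUL, LOAD (2 ops)
  Iteration 2: MUL, LOAD (2 ops)
  Iteration 3: MUL, LOAD (2 ops)
  Iteration 4: MUL, LOAD (2 ops)
Total: 4 iterations * 2 ops/iter = 8 operations

8


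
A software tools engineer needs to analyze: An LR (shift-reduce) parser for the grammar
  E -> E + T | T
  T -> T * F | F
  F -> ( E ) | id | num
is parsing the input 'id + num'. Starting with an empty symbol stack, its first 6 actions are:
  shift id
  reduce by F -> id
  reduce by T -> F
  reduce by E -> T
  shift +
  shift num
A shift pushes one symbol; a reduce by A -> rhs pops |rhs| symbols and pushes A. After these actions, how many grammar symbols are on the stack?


Tracking the symbol stack through each action:
  Action 1: shift 'id' : push -> stack = [id] (size 1)
  Action 2: reduce by F -> id : pop 1, push F -> stack = [F] (size 1)
  Action 3: reduce by T -> F : pop 1, push T -> stack = [T] (size 1)
  Action 4: reduce by E -> T : pop 1, push E -> stack = [E] (size 1)
  Action 5: shift '+' : push -> stack = [E, +] (size 2)
  Action 6: shift 'num' : push -> stack = [E, +, num] (size 3)
Final stack size: 3

3


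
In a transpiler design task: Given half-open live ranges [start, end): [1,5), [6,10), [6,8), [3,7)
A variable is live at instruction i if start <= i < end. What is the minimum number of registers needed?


Live ranges:
  Var0: [1, 5)
  Var1: [6, 10)
  Var2: [6, 8)
  Var3: [3, 7)
Sweep-line events (position, delta, active):
  pos=1 start -> active=1
  pos=3 start -> active=2
  pos=5 end -> active=1
  pos=6 start -> active=2
  pos=6 start -> active=3
  pos=7 end -> active=2
  pos=8 end -> active=1
  pos=10 end -> active=0
Maximum simultaneous active: 3
Minimum registers needed: 3

3


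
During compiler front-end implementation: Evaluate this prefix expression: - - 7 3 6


Parsing prefix expression: - - 7 3 6
Step 1: Innermost operation '- 7 3'
  7 - 3 = 4
Step 2: Outer operation '- [4] 6'
  4 - 6 = -2

-2


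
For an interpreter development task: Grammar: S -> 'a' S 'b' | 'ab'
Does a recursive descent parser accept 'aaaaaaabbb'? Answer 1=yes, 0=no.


Grammar accepts strings of the form a^n b^n (n >= 1)
Word: 'aaaaaaabbb'
Counting: 7 a's and 3 b's
Check: 7 == 3? No
Mismatch: a-count != b-count
Rejected

0


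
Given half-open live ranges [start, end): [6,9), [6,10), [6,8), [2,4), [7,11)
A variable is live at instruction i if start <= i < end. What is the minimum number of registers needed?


Live ranges:
  Var0: [6, 9)
  Var1: [6, 10)
  Var2: [6, 8)
  Var3: [2, 4)
  Var4: [7, 11)
Sweep-line events (position, delta, active):
  pos=2 start -> active=1
  pos=4 end -> active=0
  pos=6 start -> active=1
  pos=6 start -> active=2
  pos=6 start -> active=3
  pos=7 start -> active=4
  pos=8 end -> active=3
  pos=9 end -> active=2
  pos=10 end -> active=1
  pos=11 end -> active=0
Maximum simultaneous active: 4
Minimum registers needed: 4

4


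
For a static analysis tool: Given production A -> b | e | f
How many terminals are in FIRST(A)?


Production: A -> b | e | f
Examining each alternative for leading terminals:
  A -> b : first terminal = 'b'
  A -> e : first terminal = 'e'
  A -> f : first terminal = 'f'
FIRST(A) = {b, e, f}
Count: 3

3


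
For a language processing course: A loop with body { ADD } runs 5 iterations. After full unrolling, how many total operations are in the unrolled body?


Loop body operations: ADD (1 op per iteration)
Unrolling 5 iterations:
  Iteration 1: ADD (1 ops)
  Iteration 2: ADD (1 ops)
  Iteration 3: ADD (1 ops)
  Iteration 4: ADD (1 ops)
  Iteration 5: ADD (1 ops)
Total: 5 iterations * 1 ops/iter = 5 operations

5


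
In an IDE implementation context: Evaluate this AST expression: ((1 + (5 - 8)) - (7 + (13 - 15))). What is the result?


Expression: ((1 + (5 - 8)) - (7 + (13 - 15)))
Evaluating step by step:
  5 - 8 = -3
  1 + -3 = -2
  13 - 15 = -2
  7 + -2 = 5
  -2 - 5 = -7
Result: -7

-7


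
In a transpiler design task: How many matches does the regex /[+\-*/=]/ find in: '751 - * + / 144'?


Pattern: /[+\-*/=]/ (operators)
Input: '751 - * + / 144'
Scanning for matches:
  Match 1: '-'
  Match 2: '*'
  Match 3: '+'
  Match 4: '/'
Total matches: 4

4


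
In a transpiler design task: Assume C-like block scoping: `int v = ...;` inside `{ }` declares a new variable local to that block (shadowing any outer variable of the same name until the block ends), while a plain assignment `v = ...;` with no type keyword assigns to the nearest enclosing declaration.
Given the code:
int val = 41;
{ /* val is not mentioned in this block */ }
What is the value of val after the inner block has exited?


Analyzing scoping rules:
Outer scope: declares val = 41
Inner block: val is neither redeclared nor assigned -> unchanged
After the block -> 41
Result: 41

41


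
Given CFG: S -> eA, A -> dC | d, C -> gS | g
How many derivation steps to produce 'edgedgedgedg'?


Grammar: S -> eA, A -> dC | d, C -> gS | g
Deriving 'edgedgedgedg':
Step 1: S -> eA => eA
Step 2: A -> dC => edC
Step 3: C -> gS => edgS
Step 4: S -> eA => edgeA
Step 5: A -> dC => edgedC
Step 6: C -> gS => edgedgS
Step 7: S -> eA => edgedgeA
Step 8: A -> dC => edgedgedC
Step 9: C -> gS => edgedgedgS
Step 10: S -> eA => edgedgedgeA
Step 11: A -> dC => edgedgedgedC
Step 12: C -> g => edgedgedgedg
Total derivation steps: 12

12


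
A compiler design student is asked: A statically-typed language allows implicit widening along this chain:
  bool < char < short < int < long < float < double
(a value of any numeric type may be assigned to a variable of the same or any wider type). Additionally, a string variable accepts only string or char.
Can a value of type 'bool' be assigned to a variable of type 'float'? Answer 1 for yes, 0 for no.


Target variable type: float
Source value type: bool
Numeric ranks: bool=0, float=5
Widening allowed iff rank(source) <= rank(target): 0 <= 5? Yes
Result: 1

1


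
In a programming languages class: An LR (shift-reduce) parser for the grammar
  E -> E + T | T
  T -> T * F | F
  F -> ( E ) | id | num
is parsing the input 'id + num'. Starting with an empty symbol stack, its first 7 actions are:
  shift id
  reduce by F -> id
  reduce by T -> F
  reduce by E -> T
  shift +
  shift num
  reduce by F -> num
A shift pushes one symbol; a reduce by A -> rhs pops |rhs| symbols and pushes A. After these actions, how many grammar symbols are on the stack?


Tracking the symbol stack through each action:
  Action 1: shift 'id' : push -> stack = [id] (size 1)
  Action 2: reduce by F -> id : pop 1, push F -> stack = [F] (size 1)
  Action 3: reduce by T -> F : pop 1, push T -> stack = [T] (size 1)
  Action 4: reduce by E -> T : pop 1, push E -> stack = [E] (size 1)
  Action 5: shift '+' : push -> stack = [E, +] (size 2)
  Action 6: shift 'num' : push -> stack = [E, +, num] (size 3)
  Action 7: reduce by F -> num : pop 1, push F -> stack = [E, +, F] (size 3)
Final stack size: 3

3


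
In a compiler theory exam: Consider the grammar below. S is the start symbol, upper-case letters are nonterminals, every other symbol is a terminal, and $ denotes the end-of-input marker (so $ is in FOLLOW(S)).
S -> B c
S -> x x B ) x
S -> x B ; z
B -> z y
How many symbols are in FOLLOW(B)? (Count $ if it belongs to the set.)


S is the start symbol and does not occur in any rule body, so FOLLOW(S) = {$}.
Examining every occurrence of B in a rule body:
  S -> B c : B is followed by terminal 'c' -> add 'c'
  S -> x x B ) x : B is followed by terminal ')' -> add ')'
  S -> x B ; z : B is followed by terminal ';' -> add ';'
  B -> z y : B does not occur in the body -> contributes nothing
FOLLOW(B) = {), ;, c}
Count: 3

3


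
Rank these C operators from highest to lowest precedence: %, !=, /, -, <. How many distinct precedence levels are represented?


Looking up precedence for each operator:
  % -> precedence 6
  != -> precedence 3
  / -> precedence 6
  - -> precedence 5
  < -> precedence 4
Sorted highest to lowest: %, /, -, <, !=
Distinct precedence values: [6, 5, 4, 3]
Number of distinct levels: 4

4


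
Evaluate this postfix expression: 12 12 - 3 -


Processing tokens left to right:
Push 12, Push 12
Pop 12 and 12, compute 12 - 12 = 0, push 0
Push 3
Pop 0 and 3, compute 0 - 3 = -3, push -3
Stack result: -3

-3


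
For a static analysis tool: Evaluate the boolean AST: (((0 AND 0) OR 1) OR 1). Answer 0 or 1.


Step 1: Evaluate inner node
  0 AND 0 = 0
Step 2: Evaluate next node
  0 OR 1 = 1
Step 3: Evaluate root node
  1 OR 1 = 1

1


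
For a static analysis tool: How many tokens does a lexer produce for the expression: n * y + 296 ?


Scanning 'n * y + 296'
Token 1: 'n' -> identifier
Token 2: '*' -> operator
Token 3: 'y' -> identifier
Token 4: '+' -> operator
Token 5: '296' -> integer_literal
Total tokens: 5

5


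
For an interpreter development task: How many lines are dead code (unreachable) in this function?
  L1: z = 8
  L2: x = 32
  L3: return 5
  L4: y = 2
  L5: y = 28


Analyzing control flow:
  L1: reachable (before return)
  L2: reachable (before return)
  L3: reachable (return statement)
  L4: DEAD (after return at L3)
  L5: DEAD (after return at L3)
Return at L3, total lines = 5
Dead lines: L4 through L5
Count: 2

2


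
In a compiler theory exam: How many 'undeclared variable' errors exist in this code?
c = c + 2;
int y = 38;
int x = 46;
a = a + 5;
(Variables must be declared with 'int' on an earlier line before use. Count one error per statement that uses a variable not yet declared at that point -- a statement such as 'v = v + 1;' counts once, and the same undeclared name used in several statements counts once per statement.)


Scanning code line by line:
  Line 1: use 'c' -> ERROR (undeclared)
  Line 2: declare 'y' -> declared = ['y']
  Line 3: declare 'x' -> declared = ['x', 'y']
  Line 4: use 'a' -> ERROR (undeclared)
Total undeclared variable errors: 2

2


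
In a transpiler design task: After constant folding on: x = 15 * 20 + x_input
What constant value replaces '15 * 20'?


Identifying constant sub-expression:
  Original: x = 15 * 20 + x_input
  15 and 20 are both compile-time constants
  Evaluating: 15 * 20 = 300
  After folding: x = 300 + x_input

300


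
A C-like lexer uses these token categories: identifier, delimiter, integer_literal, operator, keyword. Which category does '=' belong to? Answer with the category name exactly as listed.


Token: '='
Checking categories:
  identifier: no
  integer_literal: no
  operator: YES
  keyword: no
  delimiter: no
Category: operator

operator


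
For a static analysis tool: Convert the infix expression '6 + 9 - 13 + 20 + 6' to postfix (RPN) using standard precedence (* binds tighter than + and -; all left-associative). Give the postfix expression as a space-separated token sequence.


Applying the shunting-yard algorithm:
  Operand 6 -> output
  Push '+' onto operator stack -> op-stack: [+]
  Operand 9 -> output
  See '-' (prec 1); top '+' (prec 1) >= it -> pop '+' to output
  Push '-' onto operator stack -> op-stack: [-]
  Operand 13 -> output
  See '+' (prec 1); top '-' (prec 1) >= it -> pop '-' to output
  Push '+' onto operator stack -> op-stack: [+]
  Operand 20 -> output
  See '+' (prec 1); top '+' (prec 1) >= it -> pop '+' to output
  Push '+' onto operator stack -> op-stack: [+]
  Operand 6 -> output
  End of input: pop '+' to output
Postfix result: 6 9 + 13 - 20 + 6 +

6 9 + 13 - 20 + 6 +


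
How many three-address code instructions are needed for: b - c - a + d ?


Expression: b - c - a + d
Generating three-address code (respecting * over +/- precedence):
  Instruction 1: t1 = b - c
  Instruction 2: t2 = t1 - a
  Instruction 3: t3 = t2 + d
Total instructions: 3

3


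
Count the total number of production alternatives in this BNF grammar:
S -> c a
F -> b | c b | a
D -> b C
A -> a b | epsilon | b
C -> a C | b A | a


Counting alternatives per rule:
  S: 1 alternative(s)
  F: 3 alternative(s)
  D: 1 alternative(s)
  A: 3 alternative(s)
  C: 3 alternative(s)
Sum: 1 + 3 + 1 + 3 + 3 = 11

11


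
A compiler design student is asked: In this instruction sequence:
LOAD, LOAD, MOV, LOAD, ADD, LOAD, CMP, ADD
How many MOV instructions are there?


Scanning instruction sequence for MOV:
  Position 1: LOAD
  Position 2: LOAD
  Position 3: MOV <- MATCH
  Position 4: LOAD
  Position 5: ADD
  Position 6: LOAD
  Position 7: CMP
  Position 8: ADD
Matches at positions: [3]
Total MOV count: 1

1


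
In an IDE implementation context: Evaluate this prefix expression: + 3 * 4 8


Parsing prefix expression: + 3 * 4 8
Step 1: Innermost operation '* 4 8'
  4 * 8 = 32
Step 2: Outer operation '+ 3 [32]'
  3 + 32 = 35

35


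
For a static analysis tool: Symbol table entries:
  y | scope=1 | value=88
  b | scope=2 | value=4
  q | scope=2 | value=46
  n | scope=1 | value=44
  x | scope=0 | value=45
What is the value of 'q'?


Searching symbol table for 'q':
  y | scope=1 | value=88
  b | scope=2 | value=4
  q | scope=2 | value=46 <- MATCH
  n | scope=1 | value=44
  x | scope=0 | value=45
Found 'q' at scope 2 with value 46

46


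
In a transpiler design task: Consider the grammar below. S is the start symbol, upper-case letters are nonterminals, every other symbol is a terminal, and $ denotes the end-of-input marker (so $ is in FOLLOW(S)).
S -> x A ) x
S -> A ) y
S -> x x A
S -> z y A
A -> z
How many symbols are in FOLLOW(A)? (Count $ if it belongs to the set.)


S is the start symbol and does not occur in any rule body, so FOLLOW(S) = {$}.
Examining every occurrence of A in a rule body:
  S -> x A ) x : A is followed by terminal ')' -> add ')'
  S -> A ) y : A is followed by terminal ')' -> add ')' (already in the set)
  S -> x x A : A is at the right end -> add FOLLOW(S) = {$}
  S -> z y A : A is at the right end -> add FOLLOW(S) = {$} (already in the set)
  A -> z : A does not occur in the body -> contributes nothing
FOLLOW(A) = {), $}
Count: 2

2


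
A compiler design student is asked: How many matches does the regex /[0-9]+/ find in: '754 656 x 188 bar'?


Pattern: /[0-9]+/ (int literals)
Input: '754 656 x 188 bar'
Scanning for matches:
  Match 1: '754'
  Match 2: '656'
  Match 3: '188'
Total matches: 3

3


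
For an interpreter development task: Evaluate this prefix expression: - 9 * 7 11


Parsing prefix expression: - 9 * 7 11
Step 1: Innermost operation '* 7 11'
  7 * 11 = 77
Step 2: Outer operation '- 9 [77]'
  9 - 77 = -68

-68


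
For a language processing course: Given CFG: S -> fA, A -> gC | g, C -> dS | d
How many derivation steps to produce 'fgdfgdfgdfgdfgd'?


Grammar: S -> fA, A -> gC | g, C -> dS | d
Deriving 'fgdfgdfgdfgdfgd':
Step 1: S -> fA => fA
Step 2: A -> gC => fgC
Step 3: C -> dS => fgdS
Step 4: S -> fA => fgdfA
Step 5: A -> gC => fgdfgC
Step 6: C -> dS => fgdfgdS
Step 7: S -> fA => fgdfgdfA
Step 8: A -> gC => fgdfgdfgC
Step 9: C -> dS => fgdfgdfgdS
Step 10: S -> fA => fgdfgdfgdfA
Step 11: A -> gC => fgdfgdfgdfgC
Step 12: C -> dS => fgdfgdfgdfgdS
Step 13: S -> fA => fgdfgdfgdfgdfA
Step 14: A -> gC => fgdfgdfgdfgdfgC
Step 15: C -> d => fgdfgdfgdfgdfgd
Total derivation steps: 15

15


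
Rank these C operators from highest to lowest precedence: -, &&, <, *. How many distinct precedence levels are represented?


Looking up precedence for each operator:
  - -> precedence 5
  && -> precedence 2
  < -> precedence 4
  * -> precedence 6
Sorted highest to lowest: *, -, <, &&
Distinct precedence values: [6, 5, 4, 2]
Number of distinct levels: 4

4


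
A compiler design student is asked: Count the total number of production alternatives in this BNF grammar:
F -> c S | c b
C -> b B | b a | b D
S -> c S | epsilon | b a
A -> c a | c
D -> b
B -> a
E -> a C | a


Counting alternatives per rule:
  F: 2 alternative(s)
  C: 3 alternative(s)
  S: 3 alternative(s)
  A: 2 alternative(s)
  D: 1 alternative(s)
  B: 1 alternative(s)
  E: 2 alternative(s)
Sum: 2 + 3 + 3 + 2 + 1 + 1 + 2 = 14

14


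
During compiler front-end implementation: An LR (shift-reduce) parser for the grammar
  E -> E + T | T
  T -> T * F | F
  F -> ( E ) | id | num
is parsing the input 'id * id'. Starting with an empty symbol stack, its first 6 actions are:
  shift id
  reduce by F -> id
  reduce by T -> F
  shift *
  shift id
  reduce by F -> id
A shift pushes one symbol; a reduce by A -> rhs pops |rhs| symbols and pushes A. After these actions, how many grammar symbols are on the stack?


Tracking the symbol stack through each action:
  Action 1: shift 'id' : push -> stack = [id] (size 1)
  Action 2: reduce by F -> id : pop 1, push F -> stack = [F] (size 1)
  Action 3: reduce by T -> F : pop 1, push T -> stack = [T] (size 1)
  Action 4: shift '*' : push -> stack = [T, *] (size 2)
  Action 5: shift 'id' : push -> stack = [T, *, id] (size 3)
  Action 6: reduce by F -> id : pop 1, push F -> stack = [T, *, F] (size 3)
Final stack size: 3

3


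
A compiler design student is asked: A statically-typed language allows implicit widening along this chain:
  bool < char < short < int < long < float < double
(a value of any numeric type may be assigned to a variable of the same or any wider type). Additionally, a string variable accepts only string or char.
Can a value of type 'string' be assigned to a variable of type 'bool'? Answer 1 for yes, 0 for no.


Target variable type: bool
Source value type: string
Rule: string cannot widen to any numeric type
Result: 0

0


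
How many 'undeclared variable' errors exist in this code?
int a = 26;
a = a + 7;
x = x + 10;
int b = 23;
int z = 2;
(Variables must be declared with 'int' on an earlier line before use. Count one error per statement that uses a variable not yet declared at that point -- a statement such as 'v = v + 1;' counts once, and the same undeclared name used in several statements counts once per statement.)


Scanning code line by line:
  Line 1: declare 'a' -> declared = ['a']
  Line 2: use 'a' -> OK (declared)
  Line 3: use 'x' -> ERROR (undeclared)
  Line 4: declare 'b' -> declared = ['a', 'b']
  Line 5: declare 'z' -> declared = ['a', 'b', 'z']
Total undeclared variable errors: 1

1


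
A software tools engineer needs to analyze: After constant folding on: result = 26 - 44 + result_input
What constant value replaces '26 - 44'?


Identifying constant sub-expression:
  Original: result = 26 - 44 + result_input
  26 and 44 are both compile-time constants
  Evaluating: 26 - 44 = -18
  After folding: result = -18 + result_input

-18


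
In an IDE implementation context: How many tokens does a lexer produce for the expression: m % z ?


Scanning 'm % z'
Token 1: 'm' -> identifier
Token 2: '%' -> operator
Token 3: 'z' -> identifier
Total tokens: 3

3


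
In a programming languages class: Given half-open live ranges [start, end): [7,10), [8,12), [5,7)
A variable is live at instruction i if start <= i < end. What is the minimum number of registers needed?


Live ranges:
  Var0: [7, 10)
  Var1: [8, 12)
  Var2: [5, 7)
Sweep-line events (position, delta, active):
  pos=5 start -> active=1
  pos=7 end -> active=0
  pos=7 start -> active=1
  pos=8 start -> active=2
  pos=10 end -> active=1
  pos=12 end -> active=0
Maximum simultaneous active: 2
Minimum registers needed: 2

2


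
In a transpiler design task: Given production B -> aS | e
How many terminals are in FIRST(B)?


Production: B -> aS | e
Examining each alternative for leading terminals:
  B -> aS : first terminal = 'a'
  B -> e : first terminal = 'e'
FIRST(B) = {a, e}
Count: 2

2


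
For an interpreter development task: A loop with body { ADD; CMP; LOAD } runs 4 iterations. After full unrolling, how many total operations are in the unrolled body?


Loop body operations: ADD, CMP, LOAD (3 ops per iteration)
Unrolling 4 iterations:
  Iteration 1: ADD, CMP, LOAD (3 ops)
  Iteration 2: ADD, CMP, LOAD (3 ops)
  Iteration 3: ADD, CMP, LOAD (3 ops)
  Iteration 4: ADD, CMP, LOAD (3 ops)
Total: 4 iterations * 3 ops/iter = 12 operations

12


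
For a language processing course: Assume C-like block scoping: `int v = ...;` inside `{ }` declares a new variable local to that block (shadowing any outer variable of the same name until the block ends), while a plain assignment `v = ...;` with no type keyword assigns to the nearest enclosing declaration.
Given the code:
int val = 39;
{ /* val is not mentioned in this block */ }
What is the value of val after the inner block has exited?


Analyzing scoping rules:
Outer scope: declares val = 39
Inner block: val is neither redeclared nor assigned -> unchanged
After the block -> 39
Result: 39

39
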